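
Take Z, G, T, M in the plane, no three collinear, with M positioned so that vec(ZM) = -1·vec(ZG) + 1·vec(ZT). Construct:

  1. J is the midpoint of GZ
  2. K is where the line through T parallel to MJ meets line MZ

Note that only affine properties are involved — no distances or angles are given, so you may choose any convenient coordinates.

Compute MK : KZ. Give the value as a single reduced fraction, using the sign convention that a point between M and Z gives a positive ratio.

MK:KZ = -2/3

Set Z = (0, 0), G = (1, 0), T = (0, 1), M = (-1, 1); any affine frame gives the same invariant.
1. J is the midpoint of GZ ⇒ J = (1/2, 0)
2. K is where the line through T parallel to MJ meets line MZ ⇒ K = (-3, 3)
K = M + t·(Z−M) with t = -2, so MK:KZ = t:(1−t) = -2:3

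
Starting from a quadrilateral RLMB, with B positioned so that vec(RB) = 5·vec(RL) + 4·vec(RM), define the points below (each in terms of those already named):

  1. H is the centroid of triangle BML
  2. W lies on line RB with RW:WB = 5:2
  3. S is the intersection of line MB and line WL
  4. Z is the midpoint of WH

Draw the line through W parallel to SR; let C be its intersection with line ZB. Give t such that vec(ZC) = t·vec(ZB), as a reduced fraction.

Set R = (0, 0), L = (1, 0), M = (0, 1), B = (5, 4); any affine frame gives the same invariant.
1. H is the centroid of triangle BML ⇒ H = (2, 5/3)
2. W lies on line RB with RW:WB = 5:2 ⇒ W = (25/7, 20/7)
3. S is the intersection of line MB and line WL ⇒ S = (95/23, 80/23)
4. Z is the midpoint of WH ⇒ Z = (39/14, 95/42)
through W parallel to SR: direction (-95/23, -80/23); meets ZB at C = (2791/707, 2244/707)
C = Z + t·(B−Z) with t = 53/101

t = 53/101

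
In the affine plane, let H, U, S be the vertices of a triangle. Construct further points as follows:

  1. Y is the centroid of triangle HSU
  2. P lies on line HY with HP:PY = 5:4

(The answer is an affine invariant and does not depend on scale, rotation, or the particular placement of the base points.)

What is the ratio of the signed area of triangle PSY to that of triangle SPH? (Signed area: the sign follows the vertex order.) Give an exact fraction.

Assign H = (0, 0), U = (1, 0), S = (0, 1) — the answer is frame-independent, so this choice is without loss of generality.
1. Y is the centroid of triangle HSU ⇒ Y = (1/3, 1/3)
2. P lies on line HY with HP:PY = 5:4 ⇒ P = (5/27, 5/27)
2·[PSY] = -4/27, 2·[SPH] = -5/27
[PSY]:[SPH] = -4/27:-5/27 = 4/5

[PSY]:[SPH] = 4/5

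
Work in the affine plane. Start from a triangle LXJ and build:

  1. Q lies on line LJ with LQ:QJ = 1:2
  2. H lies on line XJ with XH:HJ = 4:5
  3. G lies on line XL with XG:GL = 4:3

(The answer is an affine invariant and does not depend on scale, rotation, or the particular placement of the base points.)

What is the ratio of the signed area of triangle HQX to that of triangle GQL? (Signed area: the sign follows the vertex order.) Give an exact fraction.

[HQX]:[GQL] = 56/27

Work in coordinates with L = (0, 0), X = (1, 0), J = (0, 1).
1. Q lies on line LJ with LQ:QJ = 1:2 ⇒ Q = (0, 1/3)
2. H lies on line XJ with XH:HJ = 4:5 ⇒ H = (5/9, 4/9)
3. G lies on line XL with XG:GL = 4:3 ⇒ G = (3/7, 0)
2·[HQX] = 8/27, 2·[GQL] = 1/7
[HQX]:[GQL] = 8/27:1/7 = 56/27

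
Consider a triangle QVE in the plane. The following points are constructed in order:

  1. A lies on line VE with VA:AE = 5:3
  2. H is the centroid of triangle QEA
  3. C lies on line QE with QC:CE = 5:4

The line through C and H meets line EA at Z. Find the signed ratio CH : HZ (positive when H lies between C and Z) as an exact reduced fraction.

Choose coordinates Q = (0, 0), V = (1, 0), E = (0, 1).
1. A lies on line VE with VA:AE = 5:3 ⇒ A = (3/8, 5/8)
2. H is the centroid of triangle QEA ⇒ H = (1/8, 13/24)
3. C lies on line QE with QC:CE = 5:4 ⇒ C = (0, 5/9)
line CH meets EA at Z = (1/2, 1/2)
H = C + t·(Z−C) with t = 1/4, so CH:HZ = 1/4:3/4

CH:HZ = 1/3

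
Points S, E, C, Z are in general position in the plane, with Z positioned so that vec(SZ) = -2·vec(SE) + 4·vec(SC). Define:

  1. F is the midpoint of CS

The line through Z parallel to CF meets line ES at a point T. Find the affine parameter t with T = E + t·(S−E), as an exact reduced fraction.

Choose coordinates S = (0, 0), E = (1, 0), C = (0, 1), Z = (-2, 4).
1. F is the midpoint of CS ⇒ F = (0, 1/2)
through Z parallel to CF: direction (0, -1/2); meets ES at T = (-2, 0)
T = E + t·(S−E) with t = 3

t = 3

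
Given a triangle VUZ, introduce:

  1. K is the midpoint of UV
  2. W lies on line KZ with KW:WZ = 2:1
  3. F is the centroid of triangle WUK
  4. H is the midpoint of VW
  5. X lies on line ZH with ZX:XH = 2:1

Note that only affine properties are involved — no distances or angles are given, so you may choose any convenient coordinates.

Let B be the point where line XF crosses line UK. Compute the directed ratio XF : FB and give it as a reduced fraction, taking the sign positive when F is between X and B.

Set V = (0, 0), U = (1, 0), Z = (0, 1); any affine frame gives the same invariant.
1. K is the midpoint of UV ⇒ K = (1/2, 0)
2. W lies on line KZ with KW:WZ = 2:1 ⇒ W = (1/6, 2/3)
3. F is the centroid of triangle WUK ⇒ F = (5/9, 2/9)
4. H is the midpoint of VW ⇒ H = (1/12, 1/3)
5. X lies on line ZH with ZX:XH = 2:1 ⇒ X = (1/18, 5/9)
line XF meets UK at B = (8/9, 0)
F = X + t·(B−X) with t = 3/5, so XF:FB = 3/5:2/5

XF:FB = 3/2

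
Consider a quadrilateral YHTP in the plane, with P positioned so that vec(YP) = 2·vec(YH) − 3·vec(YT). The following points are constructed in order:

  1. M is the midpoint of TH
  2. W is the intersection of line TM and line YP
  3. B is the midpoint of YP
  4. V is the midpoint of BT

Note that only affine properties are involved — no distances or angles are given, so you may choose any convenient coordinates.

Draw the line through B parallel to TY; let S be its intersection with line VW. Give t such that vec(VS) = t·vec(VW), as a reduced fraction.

t = -1/5

Choose coordinates Y = (0, 0), H = (1, 0), T = (0, 1), P = (2, -3).
1. M is the midpoint of TH ⇒ M = (1/2, 1/2)
2. W is the intersection of line TM and line YP ⇒ W = (-2, 3)
3. B is the midpoint of YP ⇒ B = (1, -3/2)
4. V is the midpoint of BT ⇒ V = (1/2, -1/4)
through B parallel to TY: direction (0, -1); meets VW at S = (1, -9/10)
S = V + t·(W−V) with t = -1/5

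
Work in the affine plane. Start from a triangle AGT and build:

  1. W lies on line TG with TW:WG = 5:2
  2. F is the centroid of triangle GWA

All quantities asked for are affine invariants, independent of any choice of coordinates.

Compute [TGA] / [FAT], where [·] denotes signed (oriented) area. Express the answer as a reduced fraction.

Set A = (0, 0), G = (1, 0), T = (0, 1); any affine frame gives the same invariant.
1. W lies on line TG with TW:WG = 5:2 ⇒ W = (5/7, 2/7)
2. F is the centroid of triangle GWA ⇒ F = (4/7, 2/21)
2·[TGA] = -1, 2·[FAT] = -4/7
[TGA]:[FAT] = -1:-4/7 = 7/4

[TGA]:[FAT] = 7/4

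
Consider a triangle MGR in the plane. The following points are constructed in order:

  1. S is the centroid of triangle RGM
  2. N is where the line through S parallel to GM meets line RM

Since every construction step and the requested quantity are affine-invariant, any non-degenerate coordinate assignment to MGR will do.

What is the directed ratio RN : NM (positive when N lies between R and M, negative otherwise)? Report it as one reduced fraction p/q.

RN:NM = 2

Assign M = (0, 0), G = (1, 0), R = (0, 1) — the answer is frame-independent, so this choice is without loss of generality.
1. S is the centroid of triangle RGM ⇒ S = (1/3, 1/3)
2. N is where the line through S parallel to GM meets line RM ⇒ N = (0, 1/3)
N = R + t·(M−R) with t = 2/3, so RN:NM = t:(1−t) = 2/3:1/3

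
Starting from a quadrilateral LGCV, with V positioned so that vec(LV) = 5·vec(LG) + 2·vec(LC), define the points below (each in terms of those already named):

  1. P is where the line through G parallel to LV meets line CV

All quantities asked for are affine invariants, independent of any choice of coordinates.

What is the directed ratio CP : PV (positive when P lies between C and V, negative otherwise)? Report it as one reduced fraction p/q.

CP:PV = -7/2

Set L = (0, 0), G = (1, 0), C = (0, 1), V = (5, 2); any affine frame gives the same invariant.
1. P is where the line through G parallel to LV meets line CV ⇒ P = (7, 12/5)
P = C + t·(V−C) with t = 7/5, so CP:PV = t:(1−t) = 7/5:-2/5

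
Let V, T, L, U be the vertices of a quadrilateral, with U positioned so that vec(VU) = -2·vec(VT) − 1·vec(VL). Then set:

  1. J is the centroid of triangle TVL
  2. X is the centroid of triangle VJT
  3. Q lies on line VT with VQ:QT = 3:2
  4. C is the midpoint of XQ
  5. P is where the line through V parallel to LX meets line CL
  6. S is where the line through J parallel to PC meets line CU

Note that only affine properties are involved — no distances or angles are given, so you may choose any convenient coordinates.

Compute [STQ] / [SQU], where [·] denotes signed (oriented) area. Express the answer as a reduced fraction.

[STQ]:[SQU] = 23/290

Choose coordinates V = (0, 0), T = (1, 0), L = (0, 1), U = (-2, -1).
1. J is the centroid of triangle TVL ⇒ J = (1/3, 1/3)
2. X is the centroid of triangle VJT ⇒ X = (4/9, 1/9)
3. Q lies on line VT with VQ:QT = 3:2 ⇒ Q = (3/5, 0)
4. C is the midpoint of XQ ⇒ C = (47/90, 1/18)
5. P is where the line through V parallel to LX meets line CL ⇒ P = (-47/9, 94/9)
6. S is where the line through J parallel to PC meets line CU ⇒ S = (1303/2640, 23/528)
2·[STQ] = -23/1320, 2·[SQU] = -29/132
[STQ]:[SQU] = -23/1320:-29/132 = 23/290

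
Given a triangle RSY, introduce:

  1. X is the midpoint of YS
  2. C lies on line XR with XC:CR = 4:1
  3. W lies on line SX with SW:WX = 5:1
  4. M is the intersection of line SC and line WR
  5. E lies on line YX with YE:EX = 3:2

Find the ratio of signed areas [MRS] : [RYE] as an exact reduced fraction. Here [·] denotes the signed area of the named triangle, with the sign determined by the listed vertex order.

Work in coordinates with R = (0, 0), S = (1, 0), Y = (0, 1).
1. X is the midpoint of YS ⇒ X = (1/2, 1/2)
2. C lies on line XR with XC:CR = 4:1 ⇒ C = (1/10, 1/10)
3. W lies on line SX with SW:WX = 5:1 ⇒ W = (7/12, 5/12)
4. M is the intersection of line SC and line WR ⇒ M = (7/52, 5/52)
5. E lies on line YX with YE:EX = 3:2 ⇒ E = (3/10, 7/10)
2·[MRS] = 5/52, 2·[RYE] = -3/10
[MRS]:[RYE] = 5/52:-3/10 = -25/78

[MRS]:[RYE] = -25/78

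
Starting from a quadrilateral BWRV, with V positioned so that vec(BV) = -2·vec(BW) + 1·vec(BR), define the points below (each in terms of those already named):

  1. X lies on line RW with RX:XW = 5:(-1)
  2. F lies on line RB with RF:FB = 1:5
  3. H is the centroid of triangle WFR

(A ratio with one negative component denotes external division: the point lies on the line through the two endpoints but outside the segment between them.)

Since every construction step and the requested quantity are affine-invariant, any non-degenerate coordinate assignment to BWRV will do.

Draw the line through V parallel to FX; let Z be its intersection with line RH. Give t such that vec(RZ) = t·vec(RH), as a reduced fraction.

Choose coordinates B = (0, 0), W = (1, 0), R = (0, 1), V = (-2, 1).
1. X lies on line RW with RX:XW = 5:(-1) ⇒ X = (5/4, -1/4)
2. F lies on line RB with RF:FB = 1:5 ⇒ F = (0, 5/6)
3. H is the centroid of triangle WFR ⇒ H = (1/3, 11/18)
through V parallel to FX: direction (5/4, -13/12); meets RH at Z = (52/9, -155/27)
Z = R + t·(H−R) with t = 52/3

t = 52/3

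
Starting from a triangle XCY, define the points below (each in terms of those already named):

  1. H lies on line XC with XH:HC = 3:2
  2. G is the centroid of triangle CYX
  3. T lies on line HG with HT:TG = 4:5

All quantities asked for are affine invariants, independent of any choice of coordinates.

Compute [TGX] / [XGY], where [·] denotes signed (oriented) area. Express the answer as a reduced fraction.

[TGX]:[XGY] = 1/3

Assign X = (0, 0), C = (1, 0), Y = (0, 1) — the answer is frame-independent, so this choice is without loss of generality.
1. H lies on line XC with XH:HC = 3:2 ⇒ H = (3/5, 0)
2. G is the centroid of triangle CYX ⇒ G = (1/3, 1/3)
3. T lies on line HG with HT:TG = 4:5 ⇒ T = (13/27, 4/27)
2·[TGX] = 1/9, 2·[XGY] = 1/3
[TGX]:[XGY] = 1/9:1/3 = 1/3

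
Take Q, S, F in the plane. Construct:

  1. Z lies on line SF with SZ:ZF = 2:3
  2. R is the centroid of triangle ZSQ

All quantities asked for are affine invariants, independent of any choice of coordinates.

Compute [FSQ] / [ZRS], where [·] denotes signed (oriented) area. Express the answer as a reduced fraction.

[FSQ]:[ZRS] = -15/2

Choose coordinates Q = (0, 0), S = (1, 0), F = (0, 1).
1. Z lies on line SF with SZ:ZF = 2:3 ⇒ Z = (3/5, 2/5)
2. R is the centroid of triangle ZSQ ⇒ R = (8/15, 2/15)
2·[FSQ] = -1, 2·[ZRS] = 2/15
[FSQ]:[ZRS] = -1:2/15 = -15/2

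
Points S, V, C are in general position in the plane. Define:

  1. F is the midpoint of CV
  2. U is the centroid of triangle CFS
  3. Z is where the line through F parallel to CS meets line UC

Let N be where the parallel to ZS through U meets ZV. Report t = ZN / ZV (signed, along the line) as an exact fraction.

t = 2/3

Assign S = (0, 0), V = (1, 0), C = (0, 1) — the answer is frame-independent, so this choice is without loss of generality.
1. F is the midpoint of CV ⇒ F = (1/2, 1/2)
2. U is the centroid of triangle CFS ⇒ U = (1/6, 1/2)
3. Z is where the line through F parallel to CS meets line UC ⇒ Z = (1/2, -1/2)
through U parallel to ZS: direction (-1/2, 1/2); meets ZV at N = (5/6, -1/6)
N = Z + t·(V−Z) with t = 2/3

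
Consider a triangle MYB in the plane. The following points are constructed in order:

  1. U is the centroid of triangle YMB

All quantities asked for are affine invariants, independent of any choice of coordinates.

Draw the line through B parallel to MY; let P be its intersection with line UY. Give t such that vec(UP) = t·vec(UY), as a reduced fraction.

t = -2

Assign M = (0, 0), Y = (1, 0), B = (0, 1) — the answer is frame-independent, so this choice is without loss of generality.
1. U is the centroid of triangle YMB ⇒ U = (1/3, 1/3)
through B parallel to MY: direction (1, 0); meets UY at P = (-1, 1)
P = U + t·(Y−U) with t = -2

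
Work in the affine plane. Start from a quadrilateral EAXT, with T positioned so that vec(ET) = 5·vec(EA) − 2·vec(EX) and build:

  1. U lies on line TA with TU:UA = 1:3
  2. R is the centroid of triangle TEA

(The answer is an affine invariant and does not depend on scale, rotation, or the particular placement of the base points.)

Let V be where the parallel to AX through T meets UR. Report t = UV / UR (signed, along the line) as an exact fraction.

t = -3/7

Set E = (0, 0), A = (1, 0), X = (0, 1), T = (5, -2); any affine frame gives the same invariant.
1. U lies on line TA with TU:UA = 1:3 ⇒ U = (4, -3/2)
2. R is the centroid of triangle TEA ⇒ R = (2, -2/3)
through T parallel to AX: direction (-1, 1); meets UR at V = (34/7, -13/7)
V = U + t·(R−U) with t = -3/7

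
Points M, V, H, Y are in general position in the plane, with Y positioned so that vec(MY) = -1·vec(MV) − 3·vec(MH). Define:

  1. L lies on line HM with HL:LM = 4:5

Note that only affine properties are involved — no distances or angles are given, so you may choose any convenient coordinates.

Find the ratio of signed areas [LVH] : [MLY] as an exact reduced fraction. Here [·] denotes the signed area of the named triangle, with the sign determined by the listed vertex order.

Assign M = (0, 0), V = (1, 0), H = (0, 1), Y = (-1, -3) — the answer is frame-independent, so this choice is without loss of generality.
1. L lies on line HM with HL:LM = 4:5 ⇒ L = (0, 5/9)
2·[LVH] = 4/9, 2·[MLY] = 5/9
[LVH]:[MLY] = 4/9:5/9 = 4/5

[LVH]:[MLY] = 4/5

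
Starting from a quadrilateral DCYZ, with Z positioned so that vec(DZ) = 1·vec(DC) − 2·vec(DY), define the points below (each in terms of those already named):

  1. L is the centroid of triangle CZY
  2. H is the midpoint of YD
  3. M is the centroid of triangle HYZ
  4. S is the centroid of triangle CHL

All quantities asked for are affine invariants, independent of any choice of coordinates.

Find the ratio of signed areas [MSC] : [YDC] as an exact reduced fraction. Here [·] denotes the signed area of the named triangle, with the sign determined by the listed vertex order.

Assign D = (0, 0), C = (1, 0), Y = (0, 1), Z = (1, -2) — the answer is frame-independent, so this choice is without loss of generality.
1. L is the centroid of triangle CZY ⇒ L = (2/3, -1/3)
2. H is the midpoint of YD ⇒ H = (0, 1/2)
3. M is the centroid of triangle HYZ ⇒ M = (1/3, -1/6)
4. S is the centroid of triangle CHL ⇒ S = (5/9, 1/18)
2·[MSC] = -1/9, 2·[YDC] = 1
[MSC]:[YDC] = -1/9:1 = -1/9

[MSC]:[YDC] = -1/9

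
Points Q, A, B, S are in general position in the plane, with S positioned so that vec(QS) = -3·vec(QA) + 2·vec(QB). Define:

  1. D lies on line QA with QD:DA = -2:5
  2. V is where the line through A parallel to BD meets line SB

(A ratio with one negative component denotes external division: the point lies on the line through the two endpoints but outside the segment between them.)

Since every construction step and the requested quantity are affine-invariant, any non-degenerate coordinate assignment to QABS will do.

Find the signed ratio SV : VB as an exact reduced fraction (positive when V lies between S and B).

Work in coordinates with Q = (0, 0), A = (1, 0), B = (0, 1), S = (-3, 2).
1. D lies on line QA with QD:DA = -2:5 ⇒ D = (-2/3, 0)
2. V is where the line through A parallel to BD meets line SB ⇒ V = (15/11, 6/11)
V = S + t·(B−S) with t = 16/11, so SV:VB = t:(1−t) = 16/11:-5/11

SV:VB = -16/5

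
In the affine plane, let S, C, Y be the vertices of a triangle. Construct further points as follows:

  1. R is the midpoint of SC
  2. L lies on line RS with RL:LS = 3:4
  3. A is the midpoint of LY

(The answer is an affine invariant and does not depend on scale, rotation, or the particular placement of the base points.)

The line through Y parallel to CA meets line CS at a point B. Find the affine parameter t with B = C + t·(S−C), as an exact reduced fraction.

t = -5/7

Set S = (0, 0), C = (1, 0), Y = (0, 1); any affine frame gives the same invariant.
1. R is the midpoint of SC ⇒ R = (1/2, 0)
2. L lies on line RS with RL:LS = 3:4 ⇒ L = (2/7, 0)
3. A is the midpoint of LY ⇒ A = (1/7, 1/2)
through Y parallel to CA: direction (-6/7, 1/2); meets CS at B = (12/7, 0)
B = C + t·(S−C) with t = -5/7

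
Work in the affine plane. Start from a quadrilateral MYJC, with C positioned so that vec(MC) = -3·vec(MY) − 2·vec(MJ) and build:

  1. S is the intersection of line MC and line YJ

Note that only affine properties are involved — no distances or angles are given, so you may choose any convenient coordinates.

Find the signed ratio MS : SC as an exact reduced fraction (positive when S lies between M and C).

MS:SC = -1/6

Assign M = (0, 0), Y = (1, 0), J = (0, 1), C = (-3, -2) — the answer is frame-independent, so this choice is without loss of generality.
1. S is the intersection of line MC and line YJ ⇒ S = (3/5, 2/5)
S = M + t·(C−M) with t = -1/5, so MS:SC = t:(1−t) = -1/5:6/5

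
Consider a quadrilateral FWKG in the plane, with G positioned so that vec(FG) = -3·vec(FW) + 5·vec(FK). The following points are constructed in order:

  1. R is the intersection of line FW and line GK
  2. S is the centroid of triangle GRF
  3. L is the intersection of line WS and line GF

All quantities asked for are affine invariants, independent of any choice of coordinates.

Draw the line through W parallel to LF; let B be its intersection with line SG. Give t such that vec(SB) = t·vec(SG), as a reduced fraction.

t = -3

Set F = (0, 0), W = (1, 0), K = (0, 1), G = (-3, 5); any affine frame gives the same invariant.
1. R is the intersection of line FW and line GK ⇒ R = (3/4, 0)
2. S is the centroid of triangle GRF ⇒ S = (-3/4, 5/3)
3. L is the intersection of line WS and line GF ⇒ L = (-4/3, 20/9)
through W parallel to LF: direction (4/3, -20/9); meets SG at B = (6, -25/3)
B = S + t·(G−S) with t = -3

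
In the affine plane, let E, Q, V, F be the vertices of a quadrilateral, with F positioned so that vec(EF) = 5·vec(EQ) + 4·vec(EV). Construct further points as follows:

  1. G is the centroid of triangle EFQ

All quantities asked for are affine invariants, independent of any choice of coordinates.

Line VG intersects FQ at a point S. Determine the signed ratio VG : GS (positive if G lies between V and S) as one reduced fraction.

VG:GS = 5

Choose coordinates E = (0, 0), Q = (1, 0), V = (0, 1), F = (5, 4).
1. G is the centroid of triangle EFQ ⇒ G = (2, 4/3)
line VG meets FQ at S = (12/5, 7/5)
G = V + t·(S−V) with t = 5/6, so VG:GS = 5/6:1/6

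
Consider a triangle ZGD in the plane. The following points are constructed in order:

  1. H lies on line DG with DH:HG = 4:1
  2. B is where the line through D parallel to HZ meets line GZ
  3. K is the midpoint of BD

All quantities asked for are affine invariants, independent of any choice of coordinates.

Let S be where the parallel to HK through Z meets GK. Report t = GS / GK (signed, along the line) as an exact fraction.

Work in coordinates with Z = (0, 0), G = (1, 0), D = (0, 1).
1. H lies on line DG with DH:HG = 4:1 ⇒ H = (4/5, 1/5)
2. B is where the line through D parallel to HZ meets line GZ ⇒ B = (-4, 0)
3. K is the midpoint of BD ⇒ K = (-2, 1/2)
through Z parallel to HK: direction (-14/5, 3/10); meets GK at S = (14/5, -3/10)
S = G + t·(K−G) with t = -3/5

t = -3/5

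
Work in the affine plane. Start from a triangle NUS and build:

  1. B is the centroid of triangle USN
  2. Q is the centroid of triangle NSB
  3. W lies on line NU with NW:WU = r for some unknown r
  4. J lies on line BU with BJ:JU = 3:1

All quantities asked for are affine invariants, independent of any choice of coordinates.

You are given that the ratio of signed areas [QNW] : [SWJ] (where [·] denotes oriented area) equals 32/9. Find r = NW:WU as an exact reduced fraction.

r = 4

Assign N = (0, 0), U = (1, 0), S = (0, 1) — the answer is frame-independent, so this choice is without loss of generality.
1. B is the centroid of triangle USN ⇒ B = (1/3, 1/3)
2. Q is the centroid of triangle NSB ⇒ Q = (1/9, 4/9)
3. With NW:WU = r, write λ = r/(r+1) so W = N + λ·(U−N); W is affine-linear in λ
4. J lies on line BU with BJ:JU = 3:1 ⇒ J = (5/6, 1/12)
Every point depending on W is an affine combination of W and λ-independent points, so each such coordinate is linear in λ; the λ² term in each signed area is a multiple of (U−N)×(U−N) = 0, so 2·[QNW] and 2·[SWJ] are each linear in λ. Evaluating at λ=0 and λ=1:
  2·[QNW] = 4/9·λ,   2·[SWJ] = -11/12·λ + 5/6
So [QNW]:[SWJ] = (4/9·λ) / (-11/12·λ + 5/6). Setting this equal to 32/9:
  4/9·λ = 32/9·(-11/12·λ + 5/6)  ⇒  λ = 4/5
Then r = λ/(1−λ) = (4/5)/(1/5) = 4. Check: with r = 4, W = (4/5, 0) and [QNW]:[SWJ] = 32/9 as required.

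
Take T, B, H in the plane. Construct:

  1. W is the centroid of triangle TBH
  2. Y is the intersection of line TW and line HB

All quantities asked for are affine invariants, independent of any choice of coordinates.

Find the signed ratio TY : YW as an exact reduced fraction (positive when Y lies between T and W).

Choose coordinates T = (0, 0), B = (1, 0), H = (0, 1).
1. W is the centroid of triangle TBH ⇒ W = (1/3, 1/3)
2. Y is the intersection of line TW and line HB ⇒ Y = (1/2, 1/2)
Y = T + t·(W−T) with t = 3/2, so TY:YW = t:(1−t) = 3/2:-1/2

TY:YW = -3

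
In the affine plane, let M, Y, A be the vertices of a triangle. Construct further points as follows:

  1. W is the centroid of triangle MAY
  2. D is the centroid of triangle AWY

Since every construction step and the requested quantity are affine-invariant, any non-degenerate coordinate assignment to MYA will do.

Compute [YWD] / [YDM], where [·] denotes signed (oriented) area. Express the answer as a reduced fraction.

Set M = (0, 0), Y = (1, 0), A = (0, 1); any affine frame gives the same invariant.
1. W is the centroid of triangle MAY ⇒ W = (1/3, 1/3)
2. D is the centroid of triangle AWY ⇒ D = (4/9, 4/9)
2·[YWD] = -1/9, 2·[YDM] = 4/9
[YWD]:[YDM] = -1/9:4/9 = -1/4

[YWD]:[YDM] = -1/4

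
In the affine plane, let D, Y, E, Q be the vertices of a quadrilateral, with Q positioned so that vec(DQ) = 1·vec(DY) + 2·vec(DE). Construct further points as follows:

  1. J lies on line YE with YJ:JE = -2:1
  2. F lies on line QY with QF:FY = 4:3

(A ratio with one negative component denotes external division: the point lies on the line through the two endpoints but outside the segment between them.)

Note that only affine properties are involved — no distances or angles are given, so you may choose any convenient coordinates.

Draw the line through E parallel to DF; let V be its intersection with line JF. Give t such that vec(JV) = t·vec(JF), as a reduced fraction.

Assign D = (0, 0), Y = (1, 0), E = (0, 1), Q = (1, 2) — the answer is frame-independent, so this choice is without loss of generality.
1. J lies on line YE with YJ:JE = -2:1 ⇒ J = (-1, 2)
2. F lies on line QY with QF:FY = 4:3 ⇒ F = (1, 6/7)
through E parallel to DF: direction (1, 6/7); meets JF at V = (3/10, 44/35)
V = J + t·(F−J) with t = 13/20

t = 13/20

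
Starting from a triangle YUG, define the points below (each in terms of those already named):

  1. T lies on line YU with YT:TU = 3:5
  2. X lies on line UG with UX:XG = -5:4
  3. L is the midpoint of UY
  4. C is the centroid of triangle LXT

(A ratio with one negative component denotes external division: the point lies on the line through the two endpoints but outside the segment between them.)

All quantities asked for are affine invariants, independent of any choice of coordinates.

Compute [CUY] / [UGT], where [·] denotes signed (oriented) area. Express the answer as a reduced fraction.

Choose coordinates Y = (0, 0), U = (1, 0), G = (0, 1).
1. T lies on line YU with YT:TU = 3:5 ⇒ T = (3/8, 0)
2. X lies on line UG with UX:XG = -5:4 ⇒ X = (-4, 5)
3. L is the midpoint of UY ⇒ L = (1/2, 0)
4. C is the centroid of triangle LXT ⇒ C = (-25/24, 5/3)
2·[CUY] = -5/3, 2·[UGT] = 5/8
[CUY]:[UGT] = -5/3:5/8 = -8/3

[CUY]:[UGT] = -8/3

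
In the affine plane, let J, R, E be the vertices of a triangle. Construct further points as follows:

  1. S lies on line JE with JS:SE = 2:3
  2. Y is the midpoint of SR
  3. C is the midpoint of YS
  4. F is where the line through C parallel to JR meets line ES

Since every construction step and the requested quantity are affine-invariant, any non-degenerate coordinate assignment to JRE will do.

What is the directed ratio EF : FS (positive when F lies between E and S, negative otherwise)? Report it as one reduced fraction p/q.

EF:FS = -7

Choose coordinates J = (0, 0), R = (1, 0), E = (0, 1).
1. S lies on line JE with JS:SE = 2:3 ⇒ S = (0, 2/5)
2. Y is the midpoint of SR ⇒ Y = (1/2, 1/5)
3. C is the midpoint of YS ⇒ C = (1/4, 3/10)
4. F is where the line through C parallel to JR meets line ES ⇒ F = (0, 3/10)
F = E + t·(S−E) with t = 7/6, so EF:FS = t:(1−t) = 7/6:-1/6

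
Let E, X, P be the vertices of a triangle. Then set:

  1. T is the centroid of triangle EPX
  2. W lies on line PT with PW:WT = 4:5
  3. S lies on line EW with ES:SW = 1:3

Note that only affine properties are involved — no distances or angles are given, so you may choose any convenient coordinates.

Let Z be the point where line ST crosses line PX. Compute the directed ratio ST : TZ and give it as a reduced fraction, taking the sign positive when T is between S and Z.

ST:TZ = 49/36

Assign E = (0, 0), X = (1, 0), P = (0, 1) — the answer is frame-independent, so this choice is without loss of generality.
1. T is the centroid of triangle EPX ⇒ T = (1/3, 1/3)
2. W lies on line PT with PW:WT = 4:5 ⇒ W = (4/27, 19/27)
3. S lies on line EW with ES:SW = 1:3 ⇒ S = (1/27, 19/108)
line ST meets PX at Z = (27/49, 22/49)
T = S + t·(Z−S) with t = 49/85, so ST:TZ = 49/85:36/85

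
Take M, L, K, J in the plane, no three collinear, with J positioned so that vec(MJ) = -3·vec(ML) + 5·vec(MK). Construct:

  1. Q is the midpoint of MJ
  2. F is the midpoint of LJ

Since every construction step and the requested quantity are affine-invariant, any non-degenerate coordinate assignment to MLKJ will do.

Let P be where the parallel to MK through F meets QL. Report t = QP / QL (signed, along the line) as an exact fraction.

t = 1/5

Work in coordinates with M = (0, 0), L = (1, 0), K = (0, 1), J = (-3, 5).
1. Q is the midpoint of MJ ⇒ Q = (-3/2, 5/2)
2. F is the midpoint of LJ ⇒ F = (-1, 5/2)
through F parallel to MK: direction (0, 1); meets QL at P = (-1, 2)
P = Q + t·(L−Q) with t = 1/5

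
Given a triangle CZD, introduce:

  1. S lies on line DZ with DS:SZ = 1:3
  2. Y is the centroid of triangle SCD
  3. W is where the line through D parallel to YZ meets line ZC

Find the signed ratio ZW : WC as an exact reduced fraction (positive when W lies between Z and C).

Assign C = (0, 0), Z = (1, 0), D = (0, 1) — the answer is frame-independent, so this choice is without loss of generality.
1. S lies on line DZ with DS:SZ = 1:3 ⇒ S = (1/4, 3/4)
2. Y is the centroid of triangle SCD ⇒ Y = (1/12, 7/12)
3. W is where the line through D parallel to YZ meets line ZC ⇒ W = (11/7, 0)
W = Z + t·(C−Z) with t = -4/7, so ZW:WC = t:(1−t) = -4/7:11/7

ZW:WC = -4/11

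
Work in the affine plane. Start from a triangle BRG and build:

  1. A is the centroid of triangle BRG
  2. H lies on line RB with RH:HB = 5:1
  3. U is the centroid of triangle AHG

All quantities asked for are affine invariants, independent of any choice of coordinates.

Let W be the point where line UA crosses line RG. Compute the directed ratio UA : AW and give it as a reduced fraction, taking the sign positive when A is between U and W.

Work in coordinates with B = (0, 0), R = (1, 0), G = (0, 1).
1. A is the centroid of triangle BRG ⇒ A = (1/3, 1/3)
2. H lies on line RB with RH:HB = 5:1 ⇒ H = (1/6, 0)
3. U is the centroid of triangle AHG ⇒ U = (1/6, 4/9)
line UA meets RG at W = (4/3, -1/3)
A = U + t·(W−U) with t = 1/7, so UA:AW = 1/7:6/7

UA:AW = 1/6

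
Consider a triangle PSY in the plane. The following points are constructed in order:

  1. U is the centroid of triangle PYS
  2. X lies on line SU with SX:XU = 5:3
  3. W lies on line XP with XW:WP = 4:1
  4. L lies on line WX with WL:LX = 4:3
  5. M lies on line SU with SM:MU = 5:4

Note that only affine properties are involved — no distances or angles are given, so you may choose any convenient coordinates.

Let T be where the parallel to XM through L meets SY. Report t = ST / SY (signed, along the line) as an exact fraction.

t = -12/35

Work in coordinates with P = (0, 0), S = (1, 0), Y = (0, 1).
1. U is the centroid of triangle PYS ⇒ U = (1/3, 1/3)
2. X lies on line SU with SX:XU = 5:3 ⇒ X = (7/12, 5/24)
3. W lies on line XP with XW:WP = 4:1 ⇒ W = (7/60, 1/24)
4. L lies on line WX with WL:LX = 4:3 ⇒ L = (23/60, 23/168)
5. M lies on line SU with SM:MU = 5:4 ⇒ M = (17/27, 5/27)
through L parallel to XM: direction (5/108, -5/216); meets SY at T = (47/35, -12/35)
T = S + t·(Y−S) with t = -12/35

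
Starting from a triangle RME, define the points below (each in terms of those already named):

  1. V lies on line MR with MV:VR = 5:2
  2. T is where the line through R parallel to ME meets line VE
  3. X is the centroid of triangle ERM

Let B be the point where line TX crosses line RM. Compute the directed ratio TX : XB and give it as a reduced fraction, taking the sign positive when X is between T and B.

Choose coordinates R = (0, 0), M = (1, 0), E = (0, 1).
1. V lies on line MR with MV:VR = 5:2 ⇒ V = (2/7, 0)
2. T is where the line through R parallel to ME meets line VE ⇒ T = (2/5, -2/5)
3. X is the centroid of triangle ERM ⇒ X = (1/3, 1/3)
line TX meets RM at B = (4/11, 0)
X = T + t·(B−T) with t = 11/6, so TX:XB = 11/6:-5/6

TX:XB = -11/5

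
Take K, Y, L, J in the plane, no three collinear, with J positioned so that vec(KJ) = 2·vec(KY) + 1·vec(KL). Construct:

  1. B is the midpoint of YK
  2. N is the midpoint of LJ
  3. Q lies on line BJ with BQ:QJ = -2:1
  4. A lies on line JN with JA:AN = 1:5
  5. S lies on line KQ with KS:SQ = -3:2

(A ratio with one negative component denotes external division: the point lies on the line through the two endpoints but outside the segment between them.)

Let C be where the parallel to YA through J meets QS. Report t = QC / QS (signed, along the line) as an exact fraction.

t = -2/11

Choose coordinates K = (0, 0), Y = (1, 0), L = (0, 1), J = (2, 1).
1. B is the midpoint of YK ⇒ B = (1/2, 0)
2. N is the midpoint of LJ ⇒ N = (1, 1)
3. Q lies on line BJ with BQ:QJ = -2:1 ⇒ Q = (7/2, 2)
4. A lies on line JN with JA:AN = 1:5 ⇒ A = (11/6, 1)
5. S lies on line KQ with KS:SQ = -3:2 ⇒ S = (21/2, 6)
through J parallel to YA: direction (5/6, 1); meets QS at C = (49/22, 14/11)
C = Q + t·(S−Q) with t = -2/11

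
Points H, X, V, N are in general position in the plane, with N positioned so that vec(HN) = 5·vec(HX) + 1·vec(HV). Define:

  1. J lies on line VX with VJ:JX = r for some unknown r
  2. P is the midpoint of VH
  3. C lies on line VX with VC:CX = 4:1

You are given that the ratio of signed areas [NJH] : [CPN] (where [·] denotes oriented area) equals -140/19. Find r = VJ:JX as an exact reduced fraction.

r = -3/5

Work in coordinates with H = (0, 0), X = (1, 0), V = (0, 1), N = (5, 1).
1. With VJ:JX = r, write λ = r/(r+1) so J = V + λ·(X−V); J is affine-linear in λ
2. P is the midpoint of VH ⇒ P = (0, 1/2)
3. C lies on line VX with VC:CX = 4:1 ⇒ C = (4/5, 1/5)
Every point depending on J is an affine combination of J and λ-independent points, so each such coordinate is linear in λ; the λ² term in each signed area is a multiple of (X−V)×(X−V) = 0, so 2·[NJH] and 2·[CPN] are each linear in λ. Evaluating at λ=0 and λ=1:
  2·[NJH] = -6·λ + 5,   2·[CPN] = -19/10
So [NJH]:[CPN] = (-6·λ + 5) / (-19/10). Setting this equal to -140/19:
  -6·λ + 5 = -140/19·(-19/10)  ⇒  λ = -3/2
Then r = λ/(1−λ) = (-3/2)/(5/2) = -3/5. Check: with r = -3/5, J = (-3/2, 5/2) and [NJH]:[CPN] = -140/19 as required.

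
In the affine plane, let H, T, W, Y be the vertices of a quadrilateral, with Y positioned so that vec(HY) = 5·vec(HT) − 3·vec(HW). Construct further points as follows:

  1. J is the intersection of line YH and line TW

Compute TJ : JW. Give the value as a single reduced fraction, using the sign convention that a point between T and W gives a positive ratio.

Set H = (0, 0), T = (1, 0), W = (0, 1), Y = (5, -3); any affine frame gives the same invariant.
1. J is the intersection of line YH and line TW ⇒ J = (5/2, -3/2)
J = T + t·(W−T) with t = -3/2, so TJ:JW = t:(1−t) = -3/2:5/2

TJ:JW = -3/5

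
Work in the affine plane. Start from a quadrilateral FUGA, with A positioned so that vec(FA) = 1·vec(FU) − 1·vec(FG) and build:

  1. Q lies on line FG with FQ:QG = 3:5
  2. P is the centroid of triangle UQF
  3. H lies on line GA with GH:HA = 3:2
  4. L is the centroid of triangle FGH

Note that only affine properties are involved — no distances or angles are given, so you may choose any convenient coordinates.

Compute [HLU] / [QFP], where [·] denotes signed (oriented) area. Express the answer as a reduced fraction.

[HLU]:[QFP] = -32/15

Set F = (0, 0), U = (1, 0), G = (0, 1), A = (1, -1); any affine frame gives the same invariant.
1. Q lies on line FG with FQ:QG = 3:5 ⇒ Q = (0, 3/8)
2. P is the centroid of triangle UQF ⇒ P = (1/3, 1/8)
3. H lies on line GA with GH:HA = 3:2 ⇒ H = (3/5, -1/5)
4. L is the centroid of triangle FGH ⇒ L = (1/5, 4/15)
2·[HLU] = -4/15, 2·[QFP] = 1/8
[HLU]:[QFP] = -4/15:1/8 = -32/15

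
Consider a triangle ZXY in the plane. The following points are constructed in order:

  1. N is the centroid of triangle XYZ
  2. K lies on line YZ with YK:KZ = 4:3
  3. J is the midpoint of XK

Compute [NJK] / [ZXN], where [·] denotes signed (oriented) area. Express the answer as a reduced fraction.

Work in coordinates with Z = (0, 0), X = (1, 0), Y = (0, 1).
1. N is the centroid of triangle XYZ ⇒ N = (1/3, 1/3)
2. K lies on line YZ with YK:KZ = 4:3 ⇒ K = (0, 3/7)
3. J is the midpoint of XK ⇒ J = (1/2, 3/14)
2·[NJK] = -1/42, 2·[ZXN] = 1/3
[NJK]:[ZXN] = -1/42:1/3 = -1/14

[NJK]:[ZXN] = -1/14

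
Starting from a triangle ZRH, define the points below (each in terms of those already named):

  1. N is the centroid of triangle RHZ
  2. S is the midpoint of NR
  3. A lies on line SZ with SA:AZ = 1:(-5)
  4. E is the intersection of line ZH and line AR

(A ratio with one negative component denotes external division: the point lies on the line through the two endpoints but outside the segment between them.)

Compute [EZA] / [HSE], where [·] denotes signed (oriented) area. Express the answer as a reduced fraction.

[EZA]:[HSE] = 25/4

Work in coordinates with Z = (0, 0), R = (1, 0), H = (0, 1).
1. N is the centroid of triangle RHZ ⇒ N = (1/3, 1/3)
2. S is the midpoint of NR ⇒ S = (2/3, 1/6)
3. A lies on line SZ with SA:AZ = 1:(-5) ⇒ A = (5/6, 5/24)
4. E is the intersection of line ZH and line AR ⇒ E = (0, 5/4)
2·[EZA] = 25/24, 2·[HSE] = 1/6
[EZA]:[HSE] = 25/24:1/6 = 25/4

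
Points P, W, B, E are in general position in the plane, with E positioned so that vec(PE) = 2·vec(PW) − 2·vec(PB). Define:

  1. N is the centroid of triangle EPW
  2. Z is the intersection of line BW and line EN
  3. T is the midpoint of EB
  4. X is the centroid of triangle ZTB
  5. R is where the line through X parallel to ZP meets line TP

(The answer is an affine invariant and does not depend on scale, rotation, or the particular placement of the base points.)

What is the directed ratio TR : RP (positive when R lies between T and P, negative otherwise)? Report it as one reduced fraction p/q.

TR:RP = 4/5

Choose coordinates P = (0, 0), W = (1, 0), B = (0, 1), E = (2, -2).
1. N is the centroid of triangle EPW ⇒ N = (1, -2/3)
2. Z is the intersection of line BW and line EN ⇒ Z = (-1, 2)
3. T is the midpoint of EB ⇒ T = (1, -1/2)
4. X is the centroid of triangle ZTB ⇒ X = (0, 5/6)
5. R is where the line through X parallel to ZP meets line TP ⇒ R = (5/9, -5/18)
R = T + t·(P−T) with t = 4/9, so TR:RP = t:(1−t) = 4/9:5/9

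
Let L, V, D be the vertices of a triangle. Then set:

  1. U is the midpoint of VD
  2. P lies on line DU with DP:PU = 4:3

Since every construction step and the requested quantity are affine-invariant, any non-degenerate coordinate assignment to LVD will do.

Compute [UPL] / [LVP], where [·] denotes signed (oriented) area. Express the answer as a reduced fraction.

Work in coordinates with L = (0, 0), V = (1, 0), D = (0, 1).
1. U is the midpoint of VD ⇒ U = (1/2, 1/2)
2. P lies on line DU with DP:PU = 4:3 ⇒ P = (2/7, 5/7)
2·[UPL] = 3/14, 2·[LVP] = 5/7
[UPL]:[LVP] = 3/14:5/7 = 3/10

[UPL]:[LVP] = 3/10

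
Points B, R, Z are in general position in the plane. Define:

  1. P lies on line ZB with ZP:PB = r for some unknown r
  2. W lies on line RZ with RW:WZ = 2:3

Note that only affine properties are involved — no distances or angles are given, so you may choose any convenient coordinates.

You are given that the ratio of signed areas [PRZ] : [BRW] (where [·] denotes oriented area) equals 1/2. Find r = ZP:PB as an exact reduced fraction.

r = 1/4

Choose coordinates B = (0, 0), R = (1, 0), Z = (0, 1).
1. With ZP:PB = r, write λ = r/(r+1) so P = Z + λ·(B−Z); P is affine-linear in λ
2. W lies on line RZ with RW:WZ = 2:3 ⇒ W = (3/5, 2/5)
Every point depending on P is an affine combination of P and λ-independent points, so each such coordinate is linear in λ; the λ² term in each signed area is a multiple of (B−Z)×(B−Z) = 0, so 2·[PRZ] and 2·[BRW] are each linear in λ. Evaluating at λ=0 and λ=1:
  2·[PRZ] = λ,   2·[BRW] = 2/5
So [PRZ]:[BRW] = (λ) / (2/5). Setting this equal to 1/2:
  λ = 1/2·(2/5)  ⇒  λ = 1/5
Then r = λ/(1−λ) = (1/5)/(4/5) = 1/4. Check: with r = 1/4, P = (0, 4/5) and [PRZ]:[BRW] = 1/2 as required.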